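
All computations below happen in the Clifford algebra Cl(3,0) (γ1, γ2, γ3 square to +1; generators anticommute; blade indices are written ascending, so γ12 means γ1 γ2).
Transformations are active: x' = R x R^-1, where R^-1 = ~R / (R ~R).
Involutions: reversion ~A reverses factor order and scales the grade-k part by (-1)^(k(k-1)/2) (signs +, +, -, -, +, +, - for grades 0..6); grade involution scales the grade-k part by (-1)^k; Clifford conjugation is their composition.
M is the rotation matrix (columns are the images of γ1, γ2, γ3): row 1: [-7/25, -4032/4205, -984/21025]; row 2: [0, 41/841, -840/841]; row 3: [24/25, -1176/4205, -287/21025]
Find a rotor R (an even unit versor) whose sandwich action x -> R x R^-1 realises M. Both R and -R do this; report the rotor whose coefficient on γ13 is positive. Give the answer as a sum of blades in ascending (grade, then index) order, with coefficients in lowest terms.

Method: write R = a + b12*γ12 + b13*γ13 + b23*γ23 with a^2 + b12^2 + b13^2 + b23^2 = 1 (so R^-1 = ~R). Expanding the columns R e_j ~R gives tr M = 4a^2 - 1 and, from the antisymmetric part, M21 - M12 = -4a*b12, M13 - M31 = 4a*b13, M32 - M23 = -4a*b23.
Here tr M = -5149/21025, so a^2 = (1 + tr M)/4 = 3969/21025 and a = ±63/145. Taking a = 63/145: M21 - M12 = 4032/4205, M13 - M31 = -21168/21025, M32 - M23 = 3024/4205, giving b12 = -16/29, b13 = -84/145, b23 = -12/29, i.e. R = 63/145 - 16/29*γ12 - 84/145*γ13 - 12/29*γ23.
Its γ13 coefficient is negative, so report the other preimage -R.
Answer: -63/145 + 16/29*γ12 + 84/145*γ13 + 12/29*γ23. Why the constraint matters: R and -R act identically through the sandwich — M has trace -5149/21025 either way — so only the sign condition on γ13 picks one of the two preimages.


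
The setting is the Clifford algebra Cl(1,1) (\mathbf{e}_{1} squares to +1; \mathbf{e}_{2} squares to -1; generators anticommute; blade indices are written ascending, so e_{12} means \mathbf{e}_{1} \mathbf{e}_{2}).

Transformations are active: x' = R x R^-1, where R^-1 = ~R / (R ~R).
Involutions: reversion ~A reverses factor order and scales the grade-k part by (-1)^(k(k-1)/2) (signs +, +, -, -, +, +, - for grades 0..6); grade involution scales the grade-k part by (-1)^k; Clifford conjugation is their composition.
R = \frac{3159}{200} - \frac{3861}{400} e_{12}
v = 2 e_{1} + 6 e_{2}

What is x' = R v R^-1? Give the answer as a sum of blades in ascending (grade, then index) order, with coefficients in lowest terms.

~R = \frac{3159}{200} + \frac{3861}{400} e_{12}, and R ~R = \frac{25009803}{160000}, so R^-1 = ~R / (\frac{25009803}{160000}).
R v = \frac{17901}{200} e_{1} + \frac{4563}{40} e_{2}
Answer: \frac{3266}{203} e_{1} + \frac{3462}{203} e_{2}


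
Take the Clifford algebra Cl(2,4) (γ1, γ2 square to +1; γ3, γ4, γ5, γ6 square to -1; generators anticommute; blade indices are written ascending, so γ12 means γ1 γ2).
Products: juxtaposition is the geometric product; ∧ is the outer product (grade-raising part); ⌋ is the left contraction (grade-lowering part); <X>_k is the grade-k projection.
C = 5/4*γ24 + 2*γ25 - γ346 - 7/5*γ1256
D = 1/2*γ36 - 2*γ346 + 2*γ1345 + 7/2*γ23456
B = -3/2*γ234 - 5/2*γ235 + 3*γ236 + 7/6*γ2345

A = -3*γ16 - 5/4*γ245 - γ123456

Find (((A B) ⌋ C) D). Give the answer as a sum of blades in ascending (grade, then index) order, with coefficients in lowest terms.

step 1: 35/24*γ3 + 7/6*γ16 - 25/8*γ34 + 15/8*γ35 + 9*γ123 + 3*γ145 + 5/2*γ146 - 3/2*γ156 - 15/4*γ3456 - 9/2*γ12346 - 15/2*γ12356 - 7/2*γ123456
step 2: -21/10*γ2 - 25/8*γ6 - 49/30*γ25 + 35/24*γ46
step 3: 65/48*γ3 - 335/48*γ34 + 245/48*γ235 - 21/20*γ236 - 343/60*γ346 + 49/15*γ1234 - 35/12*γ1356 + 175/16*γ2345 + 21/5*γ2346 + 49/60*γ2356 - 147/20*γ3456 + 21/5*γ12345 - 25/4*γ13456 + 49/15*γ23456
Answer: 65/48*γ3 - 335/48*γ34 + 245/48*γ235 - 21/20*γ236 - 343/60*γ346 + 49/15*γ1234 - 35/12*γ1356 + 175/16*γ2345 + 21/5*γ2346 + 49/60*γ2356 - 147/20*γ3456 + 21/5*γ12345 - 25/4*γ13456 + 49/15*γ23456


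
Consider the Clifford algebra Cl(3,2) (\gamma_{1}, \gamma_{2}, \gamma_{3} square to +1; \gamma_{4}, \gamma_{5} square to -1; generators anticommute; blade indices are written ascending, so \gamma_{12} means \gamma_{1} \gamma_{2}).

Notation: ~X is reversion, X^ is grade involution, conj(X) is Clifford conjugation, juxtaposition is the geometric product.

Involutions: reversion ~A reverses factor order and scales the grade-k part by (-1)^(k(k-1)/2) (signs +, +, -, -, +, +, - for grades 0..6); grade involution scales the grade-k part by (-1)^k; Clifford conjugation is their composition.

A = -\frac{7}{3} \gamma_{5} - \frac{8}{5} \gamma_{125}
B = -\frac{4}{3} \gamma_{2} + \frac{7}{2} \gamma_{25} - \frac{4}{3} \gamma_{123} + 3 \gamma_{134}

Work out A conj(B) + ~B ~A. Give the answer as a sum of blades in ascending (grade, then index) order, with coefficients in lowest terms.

first term: \frac{28}{5} \gamma_{1} + \frac{49}{6} \gamma_{2} + \frac{32}{15} \gamma_{15} + \frac{28}{9} \gamma_{25} + \frac{32}{15} \gamma_{35} - \frac{28}{9} \gamma_{1235} + 7 \gamma_{1345} - \frac{24}{5} \gamma_{2345}
second term: -\frac{28}{5} \gamma_{1} - \frac{49}{6} \gamma_{2} + \frac{32}{15} \gamma_{15} + \frac{28}{9} \gamma_{25} - \frac{32}{15} \gamma_{35} - \frac{28}{9} \gamma_{1235} + 7 \gamma_{1345} - \frac{24}{5} \gamma_{2345}
Answer: \frac{64}{15} \gamma_{15} + \frac{56}{9} \gamma_{25} - \frac{56}{9} \gamma_{1235} + 14 \gamma_{1345} - \frac{48}{5} \gamma_{2345}


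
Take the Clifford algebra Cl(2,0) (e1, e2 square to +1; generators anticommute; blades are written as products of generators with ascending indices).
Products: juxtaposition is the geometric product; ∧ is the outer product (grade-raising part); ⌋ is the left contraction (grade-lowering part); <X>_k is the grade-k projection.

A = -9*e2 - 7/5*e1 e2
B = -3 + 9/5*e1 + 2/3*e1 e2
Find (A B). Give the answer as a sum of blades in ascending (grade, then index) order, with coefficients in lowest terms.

step 1: 14/15 + 6*e1 + 738/25*e2 + 102/5*e1 e2
Answer: 14/15 + 6*e1 + 738/25*e2 + 102/5*e1 e2


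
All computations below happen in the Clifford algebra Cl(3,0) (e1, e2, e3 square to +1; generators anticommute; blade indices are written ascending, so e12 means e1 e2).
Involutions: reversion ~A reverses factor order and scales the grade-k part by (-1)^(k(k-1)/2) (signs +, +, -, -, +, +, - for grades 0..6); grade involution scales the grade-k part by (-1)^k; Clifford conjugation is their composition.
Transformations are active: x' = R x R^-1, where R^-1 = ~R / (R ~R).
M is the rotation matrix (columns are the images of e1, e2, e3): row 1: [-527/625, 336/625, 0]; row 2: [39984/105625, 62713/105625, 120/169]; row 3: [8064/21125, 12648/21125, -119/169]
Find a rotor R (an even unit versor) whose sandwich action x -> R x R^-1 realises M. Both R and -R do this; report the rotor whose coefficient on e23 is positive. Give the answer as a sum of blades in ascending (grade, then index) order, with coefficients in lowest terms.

Method: write R = a + b12*e12 + b13*e13 + b23*e23 with a^2 + b12^2 + b13^2 + b23^2 = 1 (so R^-1 = ~R). Expanding the columns R e_j ~R gives tr M = 4a^2 - 1 and, from the antisymmetric part, M21 - M12 = -4a*b12, M13 - M31 = 4a*b13, M32 - M23 = -4a*b23.
Here tr M = -4029/4225, so a^2 = (1 + tr M)/4 = 49/4225 and a = ±7/65. Taking a = 7/65: M21 - M12 = -672/4225, M13 - M31 = -8064/21125, M32 - M23 = -2352/21125, giving b12 = 24/65, b13 = -288/325, b23 = 84/325, i.e. R = 7/65 + 24/65*e12 - 288/325*e13 + 84/325*e23.
Its e23 coefficient is already positive.
Answer: 7/65 + 24/65*e12 - 288/325*e13 + 84/325*e23. Note: both R and -R realise this M (trace -4029/4225); the covering map identifies them, and the e23-coefficient sign is the tie-breaker.


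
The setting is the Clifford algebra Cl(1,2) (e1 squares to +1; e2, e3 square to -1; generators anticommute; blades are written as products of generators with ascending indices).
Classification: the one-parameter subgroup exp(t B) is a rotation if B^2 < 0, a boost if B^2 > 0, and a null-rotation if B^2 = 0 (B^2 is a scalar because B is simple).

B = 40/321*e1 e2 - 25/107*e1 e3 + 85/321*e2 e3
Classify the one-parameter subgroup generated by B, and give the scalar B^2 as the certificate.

B^2 term by term: the squares give (40/321)^2*(e1 e2)^2 + (-25/107)^2*(e1 e3)^2 + (85/321)^2*(e2 e3)^2 = 1600/103041*(+1) + 625/11449*(+1) + 7225/103041*(-1) = 0 (each basis 2-blade squares to minus the product of its generators' squares); cross terms between blades sharing an index anticommute and cancel. So B^2 = 0.
Answer: null-rotation, certificate B^2 = 0. B^2 = 0 is basis-independent, so its sign is the whole story.


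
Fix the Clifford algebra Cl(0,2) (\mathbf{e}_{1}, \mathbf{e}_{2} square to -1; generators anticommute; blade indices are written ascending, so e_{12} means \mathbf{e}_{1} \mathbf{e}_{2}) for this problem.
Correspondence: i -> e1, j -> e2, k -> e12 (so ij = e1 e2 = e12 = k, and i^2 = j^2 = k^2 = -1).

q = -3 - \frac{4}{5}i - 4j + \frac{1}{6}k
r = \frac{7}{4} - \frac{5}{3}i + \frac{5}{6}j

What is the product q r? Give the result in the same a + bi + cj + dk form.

In blades: q = -3 - \frac{4}{5} e_{1} - 4 e_{2} + \frac{1}{6} e_{12}, r = \frac{7}{4} - \frac{5}{3} e_{1} + \frac{5}{6} e_{2}.
Distribute q over r term by term (generator squares from the signature, products reordered to ascending indices): (-3)*r = -\frac{21}{4} + 5 e_{1} - \frac{5}{2} e_{2}; (-\frac{4}{5} e_{1})*r = -\frac{4}{3} - \frac{7}{5} e_{1} - \frac{2}{3} e_{12}; (-4 e_{2})*r = \frac{10}{3} - 7 e_{2} - \frac{20}{3} e_{12}; (\frac{1}{6} e_{12})*r = -\frac{5}{36} e_{1} - \frac{5}{18} e_{2} + \frac{7}{24} e_{12}.
Sum: -\frac{13}{4} + \frac{623}{180} e_{1} - \frac{88}{9} e_{2} - \frac{169}{24} e_{12}; translating back through the correspondence:
Answer: -\frac{13}{4} + \frac{623}{180}i - \frac{88}{9}j - \frac{169}{24}k


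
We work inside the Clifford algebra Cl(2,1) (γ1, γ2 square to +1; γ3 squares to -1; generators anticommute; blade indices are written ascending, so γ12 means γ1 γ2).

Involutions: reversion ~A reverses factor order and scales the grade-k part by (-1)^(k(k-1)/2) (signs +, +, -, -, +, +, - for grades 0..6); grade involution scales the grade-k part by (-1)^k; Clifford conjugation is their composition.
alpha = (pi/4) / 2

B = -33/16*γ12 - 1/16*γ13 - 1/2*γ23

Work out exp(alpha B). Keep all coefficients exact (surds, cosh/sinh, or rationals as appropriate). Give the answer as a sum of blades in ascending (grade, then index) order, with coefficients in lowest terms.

B^2 term by term: the squares give (-33/16)^2*(γ12)^2 + (-1/16)^2*(γ13)^2 + (-1/2)^2*(γ23)^2 = 1089/256*(-1) + 1/256*(+1) + 1/4*(+1) = -4 (each basis 2-blade squares to minus the product of its generators' squares); cross terms between blades sharing an index anticommute and cancel. So B^2 = -4.
B^2 = -4 — the negative square puts this in the circular regime; l = 2, alpha*l = pi/4, so exp(alpha B) = cos(pi/4) + (sin(pi/4)/2)*B = sqrt(2)/2 + (sqrt(2)/4)*B.
Answer: sqrt(2)/2 - 33*sqrt(2)/64*γ12 - sqrt(2)/64*γ13 - sqrt(2)/8*γ23


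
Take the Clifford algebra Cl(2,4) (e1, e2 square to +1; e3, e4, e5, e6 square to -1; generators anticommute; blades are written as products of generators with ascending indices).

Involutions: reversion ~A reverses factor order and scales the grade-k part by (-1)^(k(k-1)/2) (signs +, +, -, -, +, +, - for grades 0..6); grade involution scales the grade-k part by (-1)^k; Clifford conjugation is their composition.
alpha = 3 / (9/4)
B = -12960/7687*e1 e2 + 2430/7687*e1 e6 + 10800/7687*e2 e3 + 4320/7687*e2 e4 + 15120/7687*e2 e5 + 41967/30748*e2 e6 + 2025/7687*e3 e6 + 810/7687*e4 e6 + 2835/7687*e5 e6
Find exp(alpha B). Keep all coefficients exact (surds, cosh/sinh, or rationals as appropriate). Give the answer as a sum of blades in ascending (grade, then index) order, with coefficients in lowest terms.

B^2 term by term: the squares give (-12960/7687)^2*(e1 e2)^2 + (2430/7687)^2*(e1 e6)^2 + (10800/7687)^2*(e2 e3)^2 + (4320/7687)^2*(e2 e4)^2 + (15120/7687)^2*(e2 e5)^2 + (41967/30748)^2*(e2 e6)^2 + (2025/7687)^2*(e3 e6)^2 + (810/7687)^2*(e4 e6)^2 + (2835/7687)^2*(e5 e6)^2 = 167961600/59089969*(-1) + 5904900/59089969*(+1) + 116640000/59089969*(+1) + 18662400/59089969*(+1) + 228614400/59089969*(+1) + 1761229089/945439504*(+1) + 4100625/59089969*(-1) + 656100/59089969*(-1) + 8037225/59089969*(-1) = 81/16 (each basis 2-blade squares to minus the product of its generators' squares); cross terms between blades sharing an index anticommute and cancel; the commuting (index-disjoint) pairs give grade-4 terms 2*c*c'*(blade product), which cancel blade by blade — e1 e2 e3 e6: -52488000/59089969 + 52488000/59089969 = 0; e1 e2 e4 e6: -20995200/59089969 + 20995200/59089969 = 0; e1 e2 e5 e6: -73483200/59089969 + 73483200/59089969 = 0; e2 e3 e4 e6: 17496000/59089969 - 17496000/59089969 = 0; e2 e3 e5 e6: 61236000/59089969 - 61236000/59089969 = 0; e2 e4 e5 e6: 24494400/59089969 - 24494400/59089969 = 0 — confirming B is simple. So B^2 = 81/16.
B^2 = 81/16 — B^2 > 0, so the exponential closes hyperbolically: l = 9/4, alpha*l = 3, so exp(alpha B) = cosh(3) + (sinh(3)/(9/4))*B = cosh(3) + (4*sinh(3)/9)*B.
Answer: cosh(3) - 5760*sinh(3)/7687*e1 e2 + 1080*sinh(3)/7687*e1 e6 + 4800*sinh(3)/7687*e2 e3 + 1920*sinh(3)/7687*e2 e4 + 6720*sinh(3)/7687*e2 e5 + 4663*sinh(3)/7687*e2 e6 + 900*sinh(3)/7687*e3 e6 + 360*sinh(3)/7687*e4 e6 + 1260*sinh(3)/7687*e5 e6


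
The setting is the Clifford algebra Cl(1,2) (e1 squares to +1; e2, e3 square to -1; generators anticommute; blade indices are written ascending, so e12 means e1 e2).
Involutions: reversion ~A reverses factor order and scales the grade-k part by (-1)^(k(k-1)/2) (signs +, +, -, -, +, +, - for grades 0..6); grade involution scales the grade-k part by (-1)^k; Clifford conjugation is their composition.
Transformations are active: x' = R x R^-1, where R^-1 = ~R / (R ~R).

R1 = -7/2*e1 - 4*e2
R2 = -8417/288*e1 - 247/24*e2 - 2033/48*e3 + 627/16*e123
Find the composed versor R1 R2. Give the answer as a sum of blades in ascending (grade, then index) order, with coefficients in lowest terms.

Distribute over the terms of R1 (each basis-blade product reordered to ascending indices, repeated generators contracted through their squares):
(-7/2*e1) R2 = 58919/576 + 1729/48*e12 + 14231/96*e13 - 4389/32*e23
(-4*e2) R2 = -247/6 - 8417/72*e12 - 627/4*e13 + 2033/12*e23
Summing the partial products and collecting blades:
Answer: 35207/576 - 11647/144*e12 - 817/96*e13 + 3097/96*e23


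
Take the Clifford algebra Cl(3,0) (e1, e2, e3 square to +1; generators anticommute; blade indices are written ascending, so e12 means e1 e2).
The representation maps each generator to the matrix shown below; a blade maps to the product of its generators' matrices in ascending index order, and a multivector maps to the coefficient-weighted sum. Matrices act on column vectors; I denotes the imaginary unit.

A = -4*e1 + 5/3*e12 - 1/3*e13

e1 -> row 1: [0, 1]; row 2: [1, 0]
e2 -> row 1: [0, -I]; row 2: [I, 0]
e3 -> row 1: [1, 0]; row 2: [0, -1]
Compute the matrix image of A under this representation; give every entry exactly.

Bivector images (products of the table entries): rho(e12) = rho(e1)rho(e2) = row 1: [I, 0]; row 2: [0, -I]; rho(e13) = rho(e1)rho(e3) = row 1: [0, -1]; row 2: [1, 0].
M = (-4)*rho(e1) + (5/3)*rho(e12) + (-1/3)*rho(e13), summed entrywise:
Answer: row 1: [5*I/3, -11/3]; row 2: [-13/3, -5*I/3]


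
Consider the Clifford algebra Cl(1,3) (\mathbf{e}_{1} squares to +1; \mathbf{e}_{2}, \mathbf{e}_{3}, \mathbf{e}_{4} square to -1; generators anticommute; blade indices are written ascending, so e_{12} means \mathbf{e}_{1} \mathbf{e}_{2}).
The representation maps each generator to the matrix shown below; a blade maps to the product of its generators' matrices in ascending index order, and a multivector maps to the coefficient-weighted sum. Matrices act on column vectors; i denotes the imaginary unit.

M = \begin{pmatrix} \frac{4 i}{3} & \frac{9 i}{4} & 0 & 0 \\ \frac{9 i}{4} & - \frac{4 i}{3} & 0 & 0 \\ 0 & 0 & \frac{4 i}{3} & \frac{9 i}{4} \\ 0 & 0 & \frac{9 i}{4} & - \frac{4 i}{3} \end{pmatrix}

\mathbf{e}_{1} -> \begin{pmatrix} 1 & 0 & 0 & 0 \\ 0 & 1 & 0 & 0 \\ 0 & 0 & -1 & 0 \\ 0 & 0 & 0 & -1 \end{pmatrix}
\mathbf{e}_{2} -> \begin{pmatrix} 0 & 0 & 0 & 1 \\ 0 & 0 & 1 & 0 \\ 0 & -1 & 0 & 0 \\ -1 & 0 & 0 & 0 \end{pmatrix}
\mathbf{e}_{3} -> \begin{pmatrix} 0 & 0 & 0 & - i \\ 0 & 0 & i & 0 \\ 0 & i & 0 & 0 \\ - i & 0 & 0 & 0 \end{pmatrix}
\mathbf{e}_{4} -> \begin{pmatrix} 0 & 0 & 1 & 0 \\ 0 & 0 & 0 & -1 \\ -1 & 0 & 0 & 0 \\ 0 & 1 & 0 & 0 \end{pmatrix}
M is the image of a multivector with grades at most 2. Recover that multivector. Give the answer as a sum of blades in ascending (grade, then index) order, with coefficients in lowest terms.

Method: the blade images are trace-orthogonal — tr(rho(e_A) rho(e_B)^-1) = 4 if A = B and 0 otherwise — and rho(e_A)^-1 = (e_A)^2 * rho(e_A) with (e_A)^2 = +1 or -1, so the coefficient of e_A in the preimage is (e_A)^2 * tr(M rho(e_A))/4.
Nonzero projections over blades of grade <= 2: e_{23}: (e_{23})^2 = -1, tr(M rho(e_{23})) = \frac{16}{3}, coefficient -\frac{4}{3}; e_{34}: (e_{34})^2 = -1, tr(M rho(e_{34})) = 9, coefficient -\frac{9}{4}. Every other blade of grade <= 2 projects to 0.
Answer: -\frac{4}{3} e_{23} - \frac{9}{4} e_{34}


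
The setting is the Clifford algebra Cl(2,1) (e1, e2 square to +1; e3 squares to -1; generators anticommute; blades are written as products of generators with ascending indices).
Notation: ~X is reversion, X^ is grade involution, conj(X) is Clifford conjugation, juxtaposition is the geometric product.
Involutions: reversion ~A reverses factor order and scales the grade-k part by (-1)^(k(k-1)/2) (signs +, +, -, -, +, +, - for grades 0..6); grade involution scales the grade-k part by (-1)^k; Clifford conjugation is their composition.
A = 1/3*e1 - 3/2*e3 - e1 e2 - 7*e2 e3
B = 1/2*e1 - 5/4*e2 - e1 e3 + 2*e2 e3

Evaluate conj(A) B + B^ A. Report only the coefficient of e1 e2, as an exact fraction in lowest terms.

first term: 83/6 - 11/4*e1 + 5/2*e2 + 109/12*e3 + 89/12*e1 e2 + 5/4*e1 e3 + 23/8*e2 e3 + 17/6*e1 e2 e3
second term: -85/6 - 1/4*e1 + 7/2*e2 - 101/12*e3 + 79/12*e1 e2 + 11/4*e1 e3 - 7/8*e2 e3 + 25/6*e1 e2 e3
Answer: 14


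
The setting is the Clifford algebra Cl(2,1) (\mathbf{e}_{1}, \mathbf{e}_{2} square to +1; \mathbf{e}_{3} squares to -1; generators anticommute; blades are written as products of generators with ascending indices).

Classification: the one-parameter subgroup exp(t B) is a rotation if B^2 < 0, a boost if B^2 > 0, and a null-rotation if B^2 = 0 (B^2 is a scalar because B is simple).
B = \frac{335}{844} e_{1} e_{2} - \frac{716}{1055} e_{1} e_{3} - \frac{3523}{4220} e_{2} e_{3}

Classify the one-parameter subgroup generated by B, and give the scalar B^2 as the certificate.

B^2 term by term: the squares give (\frac{335}{844})^2*(e_{1} e_{2})^2 + (-\frac{716}{1055})^2*(e_{1} e_{3})^2 + (-\frac{3523}{4220})^2*(e_{2} e_{3})^2 = \frac{112225}{712336}*(-1) + \frac{512656}{1113025}*(+1) + \frac{12411529}{17808400}*(+1) = 1 (each basis 2-blade squares to minus the product of its generators' squares); cross terms between blades sharing an index anticommute and cancel. So B^2 = 1.
Answer: boost, certificate B^2 = 1. The scalar 1 is the complete invariant here: its sign names the subgroup type.


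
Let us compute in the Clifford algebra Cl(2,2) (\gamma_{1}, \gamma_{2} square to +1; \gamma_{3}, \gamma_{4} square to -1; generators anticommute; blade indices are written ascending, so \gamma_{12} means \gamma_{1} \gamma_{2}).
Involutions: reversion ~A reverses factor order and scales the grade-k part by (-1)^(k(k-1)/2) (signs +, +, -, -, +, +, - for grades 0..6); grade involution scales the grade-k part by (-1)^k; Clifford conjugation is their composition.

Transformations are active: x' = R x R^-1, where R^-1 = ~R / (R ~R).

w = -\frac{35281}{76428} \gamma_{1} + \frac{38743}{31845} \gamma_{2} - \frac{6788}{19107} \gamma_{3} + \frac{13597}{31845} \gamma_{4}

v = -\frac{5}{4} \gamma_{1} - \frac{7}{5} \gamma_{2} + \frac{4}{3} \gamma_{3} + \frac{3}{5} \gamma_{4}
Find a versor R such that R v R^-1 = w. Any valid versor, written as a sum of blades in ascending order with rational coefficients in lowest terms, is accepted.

Equal squares first: v^2 = w^2 = \frac{997}{720}. Then v + w = -\frac{32704}{19107} \gamma_{1} - \frac{1168}{6369} \gamma_{2} + \frac{18688}{19107} \gamma_{3} + \frac{32704}{31845} \gamma_{4} is a versor taking v to w, provided it is invertible.
Answer: -\frac{32704}{19107} \gamma_{1} - \frac{1168}{6369} \gamma_{2} + \frac{18688}{19107} \gamma_{3} + \frac{32704}{31845} \gamma_{4}


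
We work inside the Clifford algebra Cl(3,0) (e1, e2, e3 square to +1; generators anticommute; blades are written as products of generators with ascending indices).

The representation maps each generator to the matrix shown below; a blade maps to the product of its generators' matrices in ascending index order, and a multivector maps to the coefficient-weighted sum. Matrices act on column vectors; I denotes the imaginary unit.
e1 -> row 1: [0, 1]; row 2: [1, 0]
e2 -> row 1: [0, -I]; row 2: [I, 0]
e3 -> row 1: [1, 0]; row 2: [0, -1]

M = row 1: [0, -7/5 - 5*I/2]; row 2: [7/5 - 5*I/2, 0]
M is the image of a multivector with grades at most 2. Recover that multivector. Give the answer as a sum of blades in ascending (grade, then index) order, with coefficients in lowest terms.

Method: 1, rho(e1), rho(e2), rho(e3) form a trace-orthogonal basis of the 2x2 complex matrices (tr(X Y) = 2 if X = Y, else 0), so M = m0*1 + m1*rho(e1) + m2*rho(e2) + m3*rho(e3) with m0 = tr(M)/2 = 0, m1 = tr(M rho(e1))/2 = -5*I/2, m2 = tr(M rho(e2))/2 = -7*I/5, m3 = tr(M rho(e3))/2 = 0.
Multiplying table entries, the bivector images are rho(e1 e2) = I*rho(e3), rho(e1 e3) = -I*rho(e2), rho(e2 e3) = I*rho(e1); with real blade coefficients the real parts of m0..m3 are the coefficients of 1, e1, e2, e3 and the imaginary parts give the bivectors (e2 e3: Im m1, e1 e3: -Im m2, e1 e2: Im m3).
Answer: 7/5*e1 e3 - 5/2*e2 e3


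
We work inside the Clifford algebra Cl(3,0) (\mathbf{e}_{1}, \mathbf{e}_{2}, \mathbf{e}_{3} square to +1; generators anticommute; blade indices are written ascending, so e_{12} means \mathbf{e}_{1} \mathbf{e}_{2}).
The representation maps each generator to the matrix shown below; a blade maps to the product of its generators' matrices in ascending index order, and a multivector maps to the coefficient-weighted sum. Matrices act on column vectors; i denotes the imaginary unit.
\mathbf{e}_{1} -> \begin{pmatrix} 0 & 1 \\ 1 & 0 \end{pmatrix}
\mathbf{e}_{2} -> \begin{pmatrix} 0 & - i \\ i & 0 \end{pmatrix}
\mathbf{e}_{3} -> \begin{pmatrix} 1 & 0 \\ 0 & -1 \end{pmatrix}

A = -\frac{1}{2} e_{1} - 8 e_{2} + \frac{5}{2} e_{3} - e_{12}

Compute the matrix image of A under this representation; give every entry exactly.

Bivector images (products of the table entries): rho(e_{12}) = rho(\mathbf{e}_{1})rho(\mathbf{e}_{2}) = \begin{pmatrix} i & 0 \\ 0 & - i \end{pmatrix}.
M = (-\frac{1}{2})*rho(e_{1}) + (-8)*rho(e_{2}) + (\frac{5}{2})*rho(e_{3}) + (-1)*rho(e_{12}), summed entrywise:
Answer: \begin{pmatrix} \frac{5}{2} - i & - \frac{1}{2} + 8 i \\ - \frac{1}{2} - 8 i & - \frac{5}{2} + i \end{pmatrix}


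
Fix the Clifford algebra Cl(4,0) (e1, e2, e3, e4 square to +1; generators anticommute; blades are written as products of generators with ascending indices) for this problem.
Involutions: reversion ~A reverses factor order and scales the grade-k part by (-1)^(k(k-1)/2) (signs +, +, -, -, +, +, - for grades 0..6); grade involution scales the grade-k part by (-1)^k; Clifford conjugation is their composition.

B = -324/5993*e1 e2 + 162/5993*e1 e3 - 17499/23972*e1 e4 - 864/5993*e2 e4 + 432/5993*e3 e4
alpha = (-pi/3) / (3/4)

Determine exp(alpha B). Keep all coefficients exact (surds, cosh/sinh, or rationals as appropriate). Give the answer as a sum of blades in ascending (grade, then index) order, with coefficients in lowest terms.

B^2 term by term: the squares give (-324/5993)^2*(e1 e2)^2 + (162/5993)^2*(e1 e3)^2 + (-17499/23972)^2*(e1 e4)^2 + (-864/5993)^2*(e2 e4)^2 + (432/5993)^2*(e3 e4)^2 = 104976/35916049*(-1) + 26244/35916049*(-1) + 306215001/574656784*(-1) + 746496/35916049*(-1) + 186624/35916049*(-1) = -9/16 (each basis 2-blade squares to minus the product of its generators' squares); cross terms between blades sharing an index anticommute and cancel; the commuting (index-disjoint) pairs give grade-4 terms 2*c*c'*(blade product), which cancel blade by blade — e1 e2 e3 e4: -279936/35916049 + 279936/35916049 = 0 — confirming B is simple. So B^2 = -9/16.
B^2 = -9/16 — B^2 < 0, so the exponential closes trigonometrically: l = 3/4, alpha*l = -pi/3, so exp(alpha B) = cos(-pi/3) + (sin(-pi/3)/(3/4))*B = 1/2 + (-2*sqrt(3)/3)*B.
Answer: 1/2 + 216*sqrt(3)/5993*e1 e2 - 108*sqrt(3)/5993*e1 e3 + 5833*sqrt(3)/11986*e1 e4 + 576*sqrt(3)/5993*e2 e4 - 288*sqrt(3)/5993*e3 e4


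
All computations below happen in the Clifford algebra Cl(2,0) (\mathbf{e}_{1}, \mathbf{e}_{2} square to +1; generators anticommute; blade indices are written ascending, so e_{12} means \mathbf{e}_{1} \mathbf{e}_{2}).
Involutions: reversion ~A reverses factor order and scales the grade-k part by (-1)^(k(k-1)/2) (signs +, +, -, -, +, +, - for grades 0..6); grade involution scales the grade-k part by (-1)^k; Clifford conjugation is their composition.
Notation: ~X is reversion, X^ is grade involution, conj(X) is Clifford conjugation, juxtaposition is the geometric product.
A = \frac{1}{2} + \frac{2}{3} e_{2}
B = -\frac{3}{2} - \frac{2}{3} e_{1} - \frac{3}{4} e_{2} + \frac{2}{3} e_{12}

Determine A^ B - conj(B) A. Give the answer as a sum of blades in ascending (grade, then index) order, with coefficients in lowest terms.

first term: -\frac{1}{4} + \frac{1}{9} e_{1} + \frac{5}{8} e_{2} - \frac{1}{9} e_{12}
second term: -\frac{1}{4} - \frac{1}{9} e_{1} - \frac{5}{8} e_{2} + \frac{1}{9} e_{12}
Answer: \frac{2}{9} e_{1} + \frac{5}{4} e_{2} - \frac{2}{9} e_{12}


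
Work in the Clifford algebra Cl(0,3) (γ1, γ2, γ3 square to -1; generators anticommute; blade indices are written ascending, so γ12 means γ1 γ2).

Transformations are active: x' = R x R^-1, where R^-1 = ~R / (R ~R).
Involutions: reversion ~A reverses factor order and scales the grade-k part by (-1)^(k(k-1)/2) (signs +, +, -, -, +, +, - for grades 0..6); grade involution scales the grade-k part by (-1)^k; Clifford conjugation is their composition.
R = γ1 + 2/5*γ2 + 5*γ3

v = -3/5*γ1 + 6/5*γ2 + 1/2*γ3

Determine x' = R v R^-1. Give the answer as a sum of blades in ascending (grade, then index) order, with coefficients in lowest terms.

~R = γ1 + 2/5*γ2 + 5*γ3, and R ~R = -654/25, so R^-1 = ~R / (-654/25).
R v = -119/50 + 36/25*γ12 + 7/2*γ13 - 29/5*γ23
Answer: 2557/3270*γ1 - 1843/1635*γ2 + 134/327*γ3


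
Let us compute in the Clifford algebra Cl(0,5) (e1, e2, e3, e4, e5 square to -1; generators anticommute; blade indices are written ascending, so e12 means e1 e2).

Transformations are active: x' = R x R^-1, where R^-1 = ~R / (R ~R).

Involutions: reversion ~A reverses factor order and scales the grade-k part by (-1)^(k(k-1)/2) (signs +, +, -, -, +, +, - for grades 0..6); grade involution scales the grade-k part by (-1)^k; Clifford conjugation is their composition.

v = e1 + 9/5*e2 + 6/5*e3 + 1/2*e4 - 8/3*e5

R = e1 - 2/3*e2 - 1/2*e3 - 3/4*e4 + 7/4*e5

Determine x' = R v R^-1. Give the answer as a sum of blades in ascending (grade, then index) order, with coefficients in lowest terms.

~R = e1 - 2/3*e2 - 1/2*e3 - 3/4*e4 + 7/4*e5, and R ~R = -383/72, so R^-1 = ~R / (-383/72).
R v = 701/120 + 37/15*e12 + 17/10*e13 + 5/4*e14 - 53/12*e15 + 1/10*e23 + 61/60*e24 - 247/180*e25 + 13/20*e34 - 23/30*e35 + 9/8*e45
Answer: -6121/1915*e1 - 643/1915*e2 - 39/383*e3 + 2197/1915*e4 - 13523/11490*e5


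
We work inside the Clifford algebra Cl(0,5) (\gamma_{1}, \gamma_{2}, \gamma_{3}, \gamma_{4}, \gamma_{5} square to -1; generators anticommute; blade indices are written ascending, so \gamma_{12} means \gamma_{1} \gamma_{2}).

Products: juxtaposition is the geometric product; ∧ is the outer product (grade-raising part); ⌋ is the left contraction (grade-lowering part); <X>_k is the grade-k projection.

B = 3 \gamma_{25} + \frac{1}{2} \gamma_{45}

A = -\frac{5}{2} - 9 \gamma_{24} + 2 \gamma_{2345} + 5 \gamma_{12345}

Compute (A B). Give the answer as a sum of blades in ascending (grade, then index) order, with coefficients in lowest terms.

step 1: -\gamma_{23} - 3 \gamma_{25} - 6 \gamma_{34} - \frac{113}{4} \gamma_{45} - \frac{5}{2} \gamma_{123} - 15 \gamma_{134}
Answer: -\gamma_{23} - 3 \gamma_{25} - 6 \gamma_{34} - \frac{113}{4} \gamma_{45} - \frac{5}{2} \gamma_{123} - 15 \gamma_{134}


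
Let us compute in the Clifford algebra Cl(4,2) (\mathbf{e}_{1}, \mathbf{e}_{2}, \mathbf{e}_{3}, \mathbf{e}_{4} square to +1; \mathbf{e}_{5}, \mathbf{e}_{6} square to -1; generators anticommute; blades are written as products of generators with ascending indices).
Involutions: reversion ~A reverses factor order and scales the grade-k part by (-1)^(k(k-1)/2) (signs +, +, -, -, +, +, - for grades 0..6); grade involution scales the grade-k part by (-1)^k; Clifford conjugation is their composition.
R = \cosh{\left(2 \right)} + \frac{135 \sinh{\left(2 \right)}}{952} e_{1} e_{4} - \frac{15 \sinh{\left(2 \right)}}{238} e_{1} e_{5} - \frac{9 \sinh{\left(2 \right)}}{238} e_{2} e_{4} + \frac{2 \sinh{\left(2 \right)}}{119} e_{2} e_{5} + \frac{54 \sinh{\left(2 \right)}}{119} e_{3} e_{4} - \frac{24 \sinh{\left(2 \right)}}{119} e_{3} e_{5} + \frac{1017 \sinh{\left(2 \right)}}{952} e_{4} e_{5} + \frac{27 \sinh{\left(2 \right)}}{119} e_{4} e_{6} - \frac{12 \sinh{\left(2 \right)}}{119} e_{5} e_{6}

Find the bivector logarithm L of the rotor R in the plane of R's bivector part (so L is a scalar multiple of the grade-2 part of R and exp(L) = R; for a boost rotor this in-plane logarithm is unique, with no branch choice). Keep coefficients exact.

The scalar part of R is \cosh{\left(2 \right)}, giving the rapidity magnitude (cosh is even); the bivector part supplies orientation, its quotient by sinh of the rapidity is the plane, and L = rapidity * plane — unique in that plane, since flipping both signs leaves L unchanged.
Concretely: cosh(rapidity) = \cosh{\left(2 \right)} gives rapidity = ±2, and since rapidity/sinh(rapidity) is even the sign is immaterial: L = (rapidity/sinh(rapidity)) * <R>_2 = (\frac{2}{\sinh{\left(2 \right)}}) * <R>_2.
Answer: \frac{135}{476} e_{1} e_{4} - \frac{15}{119} e_{1} e_{5} - \frac{9}{119} e_{2} e_{4} + \frac{4}{119} e_{2} e_{5} + \frac{108}{119} e_{3} e_{4} - \frac{48}{119} e_{3} e_{5} + \frac{1017}{476} e_{4} e_{5} + \frac{54}{119} e_{4} e_{6} - \frac{24}{119} e_{5} e_{6}


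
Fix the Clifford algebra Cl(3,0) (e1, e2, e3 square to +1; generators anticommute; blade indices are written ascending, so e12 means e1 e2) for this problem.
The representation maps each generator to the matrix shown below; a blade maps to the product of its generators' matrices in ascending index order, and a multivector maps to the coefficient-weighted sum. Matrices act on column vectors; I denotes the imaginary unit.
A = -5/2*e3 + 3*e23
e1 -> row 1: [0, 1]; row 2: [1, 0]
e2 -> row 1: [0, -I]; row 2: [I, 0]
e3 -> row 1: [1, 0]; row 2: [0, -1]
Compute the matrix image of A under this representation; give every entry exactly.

Bivector images (products of the table entries): rho(e23) = rho(e2)rho(e3) = row 1: [0, I]; row 2: [I, 0].
M = (-5/2)*rho(e3) + (3)*rho(e23), summed entrywise:
Answer: row 1: [-5/2, 3*I]; row 2: [3*I, 5/2]


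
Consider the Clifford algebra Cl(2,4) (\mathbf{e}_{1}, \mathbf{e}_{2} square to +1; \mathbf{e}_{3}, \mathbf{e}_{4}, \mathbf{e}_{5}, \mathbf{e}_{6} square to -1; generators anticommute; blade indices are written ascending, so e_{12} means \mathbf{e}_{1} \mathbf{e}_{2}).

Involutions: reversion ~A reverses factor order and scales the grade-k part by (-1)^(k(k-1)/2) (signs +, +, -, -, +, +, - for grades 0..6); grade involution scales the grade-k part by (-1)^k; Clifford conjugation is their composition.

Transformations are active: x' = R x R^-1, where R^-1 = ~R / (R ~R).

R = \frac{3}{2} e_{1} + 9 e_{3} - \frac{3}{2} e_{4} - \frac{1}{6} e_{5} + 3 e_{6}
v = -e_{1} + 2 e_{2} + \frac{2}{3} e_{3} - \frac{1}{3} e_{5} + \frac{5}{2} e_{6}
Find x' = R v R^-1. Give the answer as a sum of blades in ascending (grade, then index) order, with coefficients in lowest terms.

~R = \frac{3}{2} e_{1} + 9 e_{3} - \frac{3}{2} e_{4} - \frac{1}{6} e_{5} + 3 e_{6}, and R ~R = -\frac{3241}{36}, so R^-1 = ~R / (-\frac{3241}{36}).
R v = -\frac{271}{18} + 3 e_{12} + 10 e_{13} - \frac{3}{2} e_{14} - \frac{2}{3} e_{15} + \frac{27}{4} e_{16} - 18 e_{23} + 3 e_{24} + \frac{1}{3} e_{25} - 6 e_{26} + e_{34} - \frac{26}{9} e_{35} + \frac{41}{2} e_{36} + \frac{1}{2} e_{45} - \frac{15}{4} e_{46} + \frac{7}{12} e_{56}
Answer: \frac{4867}{3241} e_{1} - 2 e_{2} + \frac{22786}{9723} e_{3} - \frac{1626}{3241} e_{4} + \frac{2699}{9723} e_{5} - \frac{9701}{6482} e_{6}


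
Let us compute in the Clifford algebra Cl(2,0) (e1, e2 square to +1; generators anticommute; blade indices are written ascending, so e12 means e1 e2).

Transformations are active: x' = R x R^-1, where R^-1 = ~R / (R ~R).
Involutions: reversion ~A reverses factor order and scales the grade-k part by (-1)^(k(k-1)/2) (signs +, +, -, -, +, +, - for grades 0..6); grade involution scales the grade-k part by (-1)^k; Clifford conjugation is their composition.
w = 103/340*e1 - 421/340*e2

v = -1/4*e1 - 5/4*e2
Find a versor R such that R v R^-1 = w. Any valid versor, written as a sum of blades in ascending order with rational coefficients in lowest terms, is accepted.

The midline construction: v and w both square to 13/8, so reflecting in their sum 9/170*e1 - 423/170*e2 exchanges them.
Answer: 9/170*e1 - 423/170*e2


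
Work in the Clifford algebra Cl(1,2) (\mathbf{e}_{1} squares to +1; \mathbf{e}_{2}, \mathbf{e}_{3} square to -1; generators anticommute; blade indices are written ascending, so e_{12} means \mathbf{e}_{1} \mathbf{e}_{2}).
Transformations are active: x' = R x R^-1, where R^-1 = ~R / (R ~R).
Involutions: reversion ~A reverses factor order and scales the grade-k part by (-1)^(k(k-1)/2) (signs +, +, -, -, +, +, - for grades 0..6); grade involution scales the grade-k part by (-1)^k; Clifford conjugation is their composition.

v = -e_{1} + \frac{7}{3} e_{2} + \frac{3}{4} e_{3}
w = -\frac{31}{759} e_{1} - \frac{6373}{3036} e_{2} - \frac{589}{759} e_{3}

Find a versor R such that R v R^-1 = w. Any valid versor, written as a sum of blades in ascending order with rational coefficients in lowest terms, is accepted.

Reasoning: v^2 = w^2 = -\frac{721}{144} since conjugation preserves the quadratic form; R = v + w = -\frac{790}{759} e_{1} + \frac{237}{1012} e_{2} - \frac{79}{3036} e_{3} is then valid when invertible, keeping its own part and reversing (v - w)/2.
Answer: -\frac{790}{759} e_{1} + \frac{237}{1012} e_{2} - \frac{79}{3036} e_{3}


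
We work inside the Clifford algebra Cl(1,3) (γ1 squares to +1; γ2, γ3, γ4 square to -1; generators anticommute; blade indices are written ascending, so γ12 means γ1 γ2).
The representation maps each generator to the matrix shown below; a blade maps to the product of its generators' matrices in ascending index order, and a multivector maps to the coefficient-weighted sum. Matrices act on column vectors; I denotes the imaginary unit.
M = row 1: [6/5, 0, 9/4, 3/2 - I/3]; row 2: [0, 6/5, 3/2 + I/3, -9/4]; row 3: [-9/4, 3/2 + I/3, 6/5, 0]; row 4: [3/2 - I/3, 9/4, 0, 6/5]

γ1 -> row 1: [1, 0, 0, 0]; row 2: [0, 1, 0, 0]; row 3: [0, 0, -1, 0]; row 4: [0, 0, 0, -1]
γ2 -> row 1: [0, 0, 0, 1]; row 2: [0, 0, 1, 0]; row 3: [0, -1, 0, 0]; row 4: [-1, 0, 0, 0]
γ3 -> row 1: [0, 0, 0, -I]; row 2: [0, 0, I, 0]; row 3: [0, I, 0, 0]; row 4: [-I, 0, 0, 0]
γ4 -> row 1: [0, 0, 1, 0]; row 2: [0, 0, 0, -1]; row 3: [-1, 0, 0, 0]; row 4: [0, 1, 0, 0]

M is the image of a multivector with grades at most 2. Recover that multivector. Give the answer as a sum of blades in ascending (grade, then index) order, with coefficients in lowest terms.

Method: the blade images are trace-orthogonal — tr(rho(e_A) rho(e_B)^-1) = 4 if A = B and 0 otherwise — and rho(e_A)^-1 = (e_A)^2 * rho(e_A) with (e_A)^2 = +1 or -1, so the coefficient of e_A in the preimage is (e_A)^2 * tr(M rho(e_A))/4.
Nonzero projections over blades of grade <= 2: 1: (1)^2 = +1, tr(M 1) = 24/5, coefficient 6/5; γ3: (γ3)^2 = -1, tr(M rho(γ3)) = -4/3, coefficient 1/3; γ4: (γ4)^2 = -1, tr(M rho(γ4)) = -9, coefficient 9/4; γ12: (γ12)^2 = +1, tr(M rho(γ12)) = 6, coefficient 3/2. Every other blade of grade <= 2 projects to 0.
Answer: 6/5 + 1/3*γ3 + 9/4*γ4 + 3/2*γ12


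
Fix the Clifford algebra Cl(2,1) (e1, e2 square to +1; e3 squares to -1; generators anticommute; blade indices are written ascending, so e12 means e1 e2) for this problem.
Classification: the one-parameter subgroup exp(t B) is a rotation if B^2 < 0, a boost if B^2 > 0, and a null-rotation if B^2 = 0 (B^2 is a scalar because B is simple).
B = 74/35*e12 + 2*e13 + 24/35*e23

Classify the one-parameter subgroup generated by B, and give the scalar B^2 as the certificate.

B^2 term by term: the squares give (74/35)^2*(e12)^2 + (2)^2*(e13)^2 + (24/35)^2*(e23)^2 = 5476/1225*(-1) + 4*(+1) + 576/1225*(+1) = 0 (each basis 2-blade squares to minus the product of its generators' squares); cross terms between blades sharing an index anticommute and cancel. So B^2 = 0.
Answer: null-rotation, certificate B^2 = 0. Certificate logic: 0 is a conjugation-invariant scalar, so its sign fixes rotation versus boost versus null-rotation outright.


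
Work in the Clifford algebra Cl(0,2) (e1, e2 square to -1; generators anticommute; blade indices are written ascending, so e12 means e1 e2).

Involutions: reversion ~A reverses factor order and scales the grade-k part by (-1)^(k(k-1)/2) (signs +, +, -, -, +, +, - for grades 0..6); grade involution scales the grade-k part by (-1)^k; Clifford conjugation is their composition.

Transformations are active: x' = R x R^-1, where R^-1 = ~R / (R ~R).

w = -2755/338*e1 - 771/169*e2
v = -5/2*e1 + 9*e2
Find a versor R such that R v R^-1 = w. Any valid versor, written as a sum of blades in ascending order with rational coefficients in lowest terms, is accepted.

The midline construction: v and w both square to -349/4, so reflecting in their sum -1800/169*e1 + 750/169*e2 exchanges them.
Answer: -1800/169*e1 + 750/169*e2


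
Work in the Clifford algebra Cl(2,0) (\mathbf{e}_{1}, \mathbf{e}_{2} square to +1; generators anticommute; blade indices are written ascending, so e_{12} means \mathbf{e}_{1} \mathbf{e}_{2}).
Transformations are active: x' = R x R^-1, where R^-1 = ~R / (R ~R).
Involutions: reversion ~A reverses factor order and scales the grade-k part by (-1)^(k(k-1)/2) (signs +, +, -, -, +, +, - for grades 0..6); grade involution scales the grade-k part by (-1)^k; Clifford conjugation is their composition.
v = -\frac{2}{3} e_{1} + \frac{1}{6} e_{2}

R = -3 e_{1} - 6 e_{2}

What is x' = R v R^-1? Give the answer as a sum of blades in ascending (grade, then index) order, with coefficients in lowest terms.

~R = -3 e_{1} - 6 e_{2}, and R ~R = 45, so R^-1 = ~R / (45).
R v = 1 - \frac{9}{2} e_{12}
Answer: \frac{8}{15} e_{1} - \frac{13}{30} e_{2}


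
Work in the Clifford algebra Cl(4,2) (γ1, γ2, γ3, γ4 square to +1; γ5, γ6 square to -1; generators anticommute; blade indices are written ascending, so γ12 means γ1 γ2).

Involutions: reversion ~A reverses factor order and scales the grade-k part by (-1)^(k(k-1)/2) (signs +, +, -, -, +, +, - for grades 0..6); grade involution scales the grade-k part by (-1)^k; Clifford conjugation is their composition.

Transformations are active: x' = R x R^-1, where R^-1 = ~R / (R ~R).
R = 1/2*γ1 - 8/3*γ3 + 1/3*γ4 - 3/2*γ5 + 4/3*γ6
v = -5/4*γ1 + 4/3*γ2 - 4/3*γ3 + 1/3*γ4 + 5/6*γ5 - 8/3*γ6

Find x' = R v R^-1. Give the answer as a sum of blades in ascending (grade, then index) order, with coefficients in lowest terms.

~R = 1/2*γ1 - 8/3*γ3 + 1/3*γ4 - 3/2*γ5 + 4/3*γ6, and R ~R = 31/9, so R^-1 = ~R / (31/9).
R v = 565/72 + 2/3*γ12 - 4*γ13 + 7/12*γ14 - 35/24*γ15 + 1/3*γ16 + 32/9*γ23 - 4/9*γ24 + 2*γ25 - 16/9*γ26 - 4/9*γ34 - 38/9*γ35 + 80/9*γ36 + 7/9*γ45 - 4/3*γ46 + 26/9*γ56
Answer: 875/248*γ1 - 4/3*γ2 - 1006/93*γ3 + 147/124*γ4 - 5705/744*γ5 + 271/31*γ6
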